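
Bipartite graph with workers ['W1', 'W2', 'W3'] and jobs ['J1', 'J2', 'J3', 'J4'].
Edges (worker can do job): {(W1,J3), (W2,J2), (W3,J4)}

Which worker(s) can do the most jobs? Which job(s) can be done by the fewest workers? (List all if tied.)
Most versatile: W1, W2, W3 (1 jobs); Least covered: J1 (0 workers)

Worker degrees (jobs they can do): W1:1, W2:1, W3:1
Job degrees (workers who can do it): J1:0, J2:1, J3:1, J4:1

Maximum worker degree is 1, achieved by: W1, W2, W3
Minimum job degree is 0, achieved by: J1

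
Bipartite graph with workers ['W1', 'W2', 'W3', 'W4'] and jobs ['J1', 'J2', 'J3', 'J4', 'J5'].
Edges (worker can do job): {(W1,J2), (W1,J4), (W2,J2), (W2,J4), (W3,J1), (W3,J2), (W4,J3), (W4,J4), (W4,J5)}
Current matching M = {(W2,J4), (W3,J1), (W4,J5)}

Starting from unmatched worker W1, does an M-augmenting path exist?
Yes: W1 → J2

An M-augmenting path alternates non-matching / matching edges, starting and ending at unmatched vertices.
Path: W1 → J2
(J2 is unmatched in M, so the path is augmenting.)
Flipping edges along this path would increase |M| from 3 to 4.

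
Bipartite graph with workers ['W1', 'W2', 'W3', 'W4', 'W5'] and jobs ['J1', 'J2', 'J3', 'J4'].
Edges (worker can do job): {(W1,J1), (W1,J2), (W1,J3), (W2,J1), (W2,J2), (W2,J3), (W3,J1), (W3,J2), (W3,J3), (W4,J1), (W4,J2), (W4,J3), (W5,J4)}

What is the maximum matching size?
Maximum matching size = 4

Maximum matching: {(W1,J1), (W3,J3), (W4,J2), (W5,J4)}
Size: 4

This assigns 4 workers to 4 distinct jobs.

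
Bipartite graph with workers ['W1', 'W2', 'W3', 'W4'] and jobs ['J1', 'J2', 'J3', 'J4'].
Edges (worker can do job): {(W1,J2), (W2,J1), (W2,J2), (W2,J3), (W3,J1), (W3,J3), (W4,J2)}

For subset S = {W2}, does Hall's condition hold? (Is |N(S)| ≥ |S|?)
Yes: |N(S)| = 3, |S| = 1

Subset S = {W2}
Neighbors N(S) = {J1, J2, J3}

|N(S)| = 3, |S| = 1
Hall's condition: |N(S)| ≥ |S| is satisfied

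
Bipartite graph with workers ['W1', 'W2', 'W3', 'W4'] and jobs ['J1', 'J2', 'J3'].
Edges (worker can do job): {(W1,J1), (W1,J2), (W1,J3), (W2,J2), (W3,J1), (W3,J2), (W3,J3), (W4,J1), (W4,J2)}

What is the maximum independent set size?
Maximum independent set = 4

By König's theorem:
- Min vertex cover = Max matching = 3
- Max independent set = Total vertices - Min vertex cover
- Max independent set = 7 - 3 = 4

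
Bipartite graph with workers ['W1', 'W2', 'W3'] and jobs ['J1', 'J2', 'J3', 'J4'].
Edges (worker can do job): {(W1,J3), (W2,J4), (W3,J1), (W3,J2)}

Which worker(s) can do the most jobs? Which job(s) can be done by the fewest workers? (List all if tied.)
Most versatile: W3 (2 jobs); Least covered: J1, J2, J3, J4 (1 workers)

Worker degrees (jobs they can do): W1:1, W2:1, W3:2
Job degrees (workers who can do it): J1:1, J2:1, J3:1, J4:1

Maximum worker degree is 2, achieved by: W3
Minimum job degree is 1, achieved by: J1, J2, J3, J4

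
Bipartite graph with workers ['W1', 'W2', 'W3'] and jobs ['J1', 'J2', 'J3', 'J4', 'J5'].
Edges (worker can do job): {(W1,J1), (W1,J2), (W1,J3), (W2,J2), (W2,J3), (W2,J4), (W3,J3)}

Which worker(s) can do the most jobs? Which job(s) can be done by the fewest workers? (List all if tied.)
Most versatile: W1, W2 (3 jobs); Least covered: J5 (0 workers)

Worker degrees (jobs they can do): W1:3, W2:3, W3:1
Job degrees (workers who can do it): J1:1, J2:2, J3:3, J4:1, J5:0

Maximum worker degree is 3, achieved by: W1, W2
Minimum job degree is 0, achieved by: J5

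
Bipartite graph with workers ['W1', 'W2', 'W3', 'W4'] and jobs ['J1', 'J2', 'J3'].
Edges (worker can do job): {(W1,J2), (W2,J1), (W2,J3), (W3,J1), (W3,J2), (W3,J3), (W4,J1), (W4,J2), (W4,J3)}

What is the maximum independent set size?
Maximum independent set = 4

By König's theorem:
- Min vertex cover = Max matching = 3
- Max independent set = Total vertices - Min vertex cover
- Max independent set = 7 - 3 = 4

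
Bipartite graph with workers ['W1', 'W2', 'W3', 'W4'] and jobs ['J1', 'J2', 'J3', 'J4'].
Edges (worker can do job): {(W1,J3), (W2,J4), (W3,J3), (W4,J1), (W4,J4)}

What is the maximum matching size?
Maximum matching size = 3

Maximum matching: {(W2,J4), (W3,J3), (W4,J1)}
Size: 3

This assigns 3 workers to 3 distinct jobs.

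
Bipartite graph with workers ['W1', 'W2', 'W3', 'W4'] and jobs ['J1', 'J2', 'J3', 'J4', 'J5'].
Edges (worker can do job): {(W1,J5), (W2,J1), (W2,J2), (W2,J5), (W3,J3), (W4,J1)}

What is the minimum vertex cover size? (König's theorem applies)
Minimum vertex cover size = 4

By König's theorem: in bipartite graphs,
min vertex cover = max matching = 4

Maximum matching has size 4, so minimum vertex cover also has size 4.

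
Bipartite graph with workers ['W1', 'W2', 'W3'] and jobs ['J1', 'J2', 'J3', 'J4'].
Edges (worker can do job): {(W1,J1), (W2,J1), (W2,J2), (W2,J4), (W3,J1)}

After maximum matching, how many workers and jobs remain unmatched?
Unmatched: 1 workers, 2 jobs

Maximum matching size: 2
Workers: 3 total, 2 matched, 1 unmatched
Jobs: 4 total, 2 matched, 2 unmatched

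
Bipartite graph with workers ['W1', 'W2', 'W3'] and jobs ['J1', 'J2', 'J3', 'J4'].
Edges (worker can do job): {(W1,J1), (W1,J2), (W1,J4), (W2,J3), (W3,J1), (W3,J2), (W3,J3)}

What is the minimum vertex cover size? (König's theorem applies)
Minimum vertex cover size = 3

By König's theorem: in bipartite graphs,
min vertex cover = max matching = 3

Maximum matching has size 3, so minimum vertex cover also has size 3.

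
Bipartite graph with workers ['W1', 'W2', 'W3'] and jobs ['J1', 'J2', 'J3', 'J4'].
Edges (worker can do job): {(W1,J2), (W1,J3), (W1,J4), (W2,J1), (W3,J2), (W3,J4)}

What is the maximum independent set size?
Maximum independent set = 4

By König's theorem:
- Min vertex cover = Max matching = 3
- Max independent set = Total vertices - Min vertex cover
- Max independent set = 7 - 3 = 4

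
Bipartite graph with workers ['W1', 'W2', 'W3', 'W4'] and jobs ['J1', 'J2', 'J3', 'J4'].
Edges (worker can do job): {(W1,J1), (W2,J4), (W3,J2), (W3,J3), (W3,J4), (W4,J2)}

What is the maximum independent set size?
Maximum independent set = 4

By König's theorem:
- Min vertex cover = Max matching = 4
- Max independent set = Total vertices - Min vertex cover
- Max independent set = 8 - 4 = 4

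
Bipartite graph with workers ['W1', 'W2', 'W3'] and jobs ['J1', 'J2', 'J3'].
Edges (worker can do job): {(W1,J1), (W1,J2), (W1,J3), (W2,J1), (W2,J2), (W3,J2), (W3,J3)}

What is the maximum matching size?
Maximum matching size = 3

Maximum matching: {(W1,J3), (W2,J1), (W3,J2)}
Size: 3

This assigns 3 workers to 3 distinct jobs.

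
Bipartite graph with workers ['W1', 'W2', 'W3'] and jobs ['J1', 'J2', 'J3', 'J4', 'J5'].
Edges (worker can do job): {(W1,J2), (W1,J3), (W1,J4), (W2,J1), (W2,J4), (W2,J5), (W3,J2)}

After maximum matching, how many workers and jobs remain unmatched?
Unmatched: 0 workers, 2 jobs

Maximum matching size: 3
Workers: 3 total, 3 matched, 0 unmatched
Jobs: 5 total, 3 matched, 2 unmatched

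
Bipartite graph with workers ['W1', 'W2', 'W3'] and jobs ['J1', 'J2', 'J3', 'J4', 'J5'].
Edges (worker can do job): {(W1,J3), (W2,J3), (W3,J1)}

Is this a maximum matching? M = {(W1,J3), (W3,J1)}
Yes, size 2 is maximum

Proposed matching has size 2.
Maximum matching size for this graph: 2.

This is a maximum matching.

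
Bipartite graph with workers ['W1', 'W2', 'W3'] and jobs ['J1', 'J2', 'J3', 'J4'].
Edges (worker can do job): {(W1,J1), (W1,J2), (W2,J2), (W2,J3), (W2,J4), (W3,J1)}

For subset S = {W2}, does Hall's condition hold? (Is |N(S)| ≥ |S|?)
Yes: |N(S)| = 3, |S| = 1

Subset S = {W2}
Neighbors N(S) = {J2, J3, J4}

|N(S)| = 3, |S| = 1
Hall's condition: |N(S)| ≥ |S| is satisfied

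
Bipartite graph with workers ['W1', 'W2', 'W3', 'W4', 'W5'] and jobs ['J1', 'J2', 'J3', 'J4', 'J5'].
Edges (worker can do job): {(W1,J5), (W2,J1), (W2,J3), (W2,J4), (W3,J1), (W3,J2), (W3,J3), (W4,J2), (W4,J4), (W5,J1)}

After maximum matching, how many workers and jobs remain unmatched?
Unmatched: 0 workers, 0 jobs

Maximum matching size: 5
Workers: 5 total, 5 matched, 0 unmatched
Jobs: 5 total, 5 matched, 0 unmatched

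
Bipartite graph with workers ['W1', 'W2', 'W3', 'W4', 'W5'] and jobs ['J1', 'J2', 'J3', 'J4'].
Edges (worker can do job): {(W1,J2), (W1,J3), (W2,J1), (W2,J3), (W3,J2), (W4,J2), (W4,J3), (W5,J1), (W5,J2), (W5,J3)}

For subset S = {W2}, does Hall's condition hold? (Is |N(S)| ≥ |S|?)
Yes: |N(S)| = 2, |S| = 1

Subset S = {W2}
Neighbors N(S) = {J1, J3}

|N(S)| = 2, |S| = 1
Hall's condition: |N(S)| ≥ |S| is satisfied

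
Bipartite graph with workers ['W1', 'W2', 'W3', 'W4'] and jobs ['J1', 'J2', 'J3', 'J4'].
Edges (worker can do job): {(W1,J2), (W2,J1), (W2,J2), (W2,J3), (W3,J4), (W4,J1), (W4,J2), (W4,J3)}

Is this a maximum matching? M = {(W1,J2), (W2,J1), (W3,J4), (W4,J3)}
Yes, size 4 is maximum

Proposed matching has size 4.
Maximum matching size for this graph: 4.

This is a maximum matching.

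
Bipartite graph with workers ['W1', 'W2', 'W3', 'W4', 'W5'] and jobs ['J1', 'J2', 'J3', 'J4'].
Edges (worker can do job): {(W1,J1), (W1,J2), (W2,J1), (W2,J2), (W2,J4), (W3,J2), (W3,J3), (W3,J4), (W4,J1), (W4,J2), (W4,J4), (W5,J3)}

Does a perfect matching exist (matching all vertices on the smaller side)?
Yes, perfect matching exists (size 4)

Perfect matching: {(W1,J1), (W2,J4), (W3,J3), (W4,J2)}
All 4 vertices on the smaller side are matched.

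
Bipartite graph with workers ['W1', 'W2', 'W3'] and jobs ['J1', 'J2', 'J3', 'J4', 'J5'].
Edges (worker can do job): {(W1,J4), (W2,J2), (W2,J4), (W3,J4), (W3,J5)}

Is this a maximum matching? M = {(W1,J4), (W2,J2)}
No, size 2 is not maximum

Proposed matching has size 2.
Maximum matching size for this graph: 3.

This is NOT maximum - can be improved to size 3.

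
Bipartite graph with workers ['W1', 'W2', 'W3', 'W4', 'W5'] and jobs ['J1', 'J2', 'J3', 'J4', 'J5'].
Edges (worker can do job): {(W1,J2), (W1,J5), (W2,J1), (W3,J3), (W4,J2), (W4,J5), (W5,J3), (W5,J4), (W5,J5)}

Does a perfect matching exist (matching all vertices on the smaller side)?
Yes, perfect matching exists (size 5)

Perfect matching: {(W1,J5), (W2,J1), (W3,J3), (W4,J2), (W5,J4)}
All 5 vertices on the smaller side are matched.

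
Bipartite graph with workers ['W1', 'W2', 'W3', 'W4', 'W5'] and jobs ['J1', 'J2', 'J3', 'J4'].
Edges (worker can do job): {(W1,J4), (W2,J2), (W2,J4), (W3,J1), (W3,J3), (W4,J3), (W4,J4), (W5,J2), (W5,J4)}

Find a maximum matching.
Matching: {(W1,J4), (W3,J1), (W4,J3), (W5,J2)}

Maximum matching (size 4):
  W1 → J4
  W3 → J1
  W4 → J3
  W5 → J2

Each worker is assigned to at most one job, and each job to at most one worker.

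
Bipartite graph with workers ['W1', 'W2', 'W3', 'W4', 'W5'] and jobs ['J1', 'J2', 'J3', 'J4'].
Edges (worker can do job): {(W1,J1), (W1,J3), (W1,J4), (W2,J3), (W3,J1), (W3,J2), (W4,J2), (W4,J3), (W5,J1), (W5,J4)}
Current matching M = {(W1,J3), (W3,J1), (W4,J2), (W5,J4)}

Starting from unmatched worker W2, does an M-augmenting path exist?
No augmenting path from W2

Alternating search from W2 reaches jobs: {J1, J2, J3, J4}.
Every reachable job is already matched in M, and following those matched edges back to workers exposes no further unvisited jobs.
No M-augmenting path from W2 exists.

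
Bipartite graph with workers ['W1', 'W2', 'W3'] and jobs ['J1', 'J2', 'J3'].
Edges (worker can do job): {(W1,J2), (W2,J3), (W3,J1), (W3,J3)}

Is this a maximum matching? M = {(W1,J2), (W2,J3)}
No, size 2 is not maximum

Proposed matching has size 2.
Maximum matching size for this graph: 3.

This is NOT maximum - can be improved to size 3.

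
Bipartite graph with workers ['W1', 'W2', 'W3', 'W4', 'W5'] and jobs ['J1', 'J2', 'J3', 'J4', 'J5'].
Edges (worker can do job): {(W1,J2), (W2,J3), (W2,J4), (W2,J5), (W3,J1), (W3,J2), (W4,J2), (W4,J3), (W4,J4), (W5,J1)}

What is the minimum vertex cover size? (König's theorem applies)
Minimum vertex cover size = 4

By König's theorem: in bipartite graphs,
min vertex cover = max matching = 4

Maximum matching has size 4, so minimum vertex cover also has size 4.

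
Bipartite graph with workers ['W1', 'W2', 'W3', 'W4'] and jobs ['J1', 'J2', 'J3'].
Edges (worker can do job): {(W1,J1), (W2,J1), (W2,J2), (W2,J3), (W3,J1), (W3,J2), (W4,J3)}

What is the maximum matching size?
Maximum matching size = 3

Maximum matching: {(W1,J1), (W3,J2), (W4,J3)}
Size: 3

This assigns 3 workers to 3 distinct jobs.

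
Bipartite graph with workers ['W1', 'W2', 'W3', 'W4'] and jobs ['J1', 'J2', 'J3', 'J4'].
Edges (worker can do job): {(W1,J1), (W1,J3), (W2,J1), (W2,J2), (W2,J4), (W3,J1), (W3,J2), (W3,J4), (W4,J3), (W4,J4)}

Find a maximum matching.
Matching: {(W1,J1), (W2,J4), (W3,J2), (W4,J3)}

Maximum matching (size 4):
  W1 → J1
  W2 → J4
  W3 → J2
  W4 → J3

Each worker is assigned to at most one job, and each job to at most one worker.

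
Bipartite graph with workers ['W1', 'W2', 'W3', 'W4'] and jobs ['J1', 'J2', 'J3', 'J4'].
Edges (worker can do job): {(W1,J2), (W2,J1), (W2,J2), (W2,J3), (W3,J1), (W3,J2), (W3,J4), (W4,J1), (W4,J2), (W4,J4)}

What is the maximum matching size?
Maximum matching size = 4

Maximum matching: {(W1,J2), (W2,J3), (W3,J1), (W4,J4)}
Size: 4

This assigns 4 workers to 4 distinct jobs.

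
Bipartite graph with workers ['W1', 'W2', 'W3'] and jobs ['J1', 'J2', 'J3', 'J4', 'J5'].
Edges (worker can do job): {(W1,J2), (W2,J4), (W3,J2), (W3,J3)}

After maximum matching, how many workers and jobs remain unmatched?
Unmatched: 0 workers, 2 jobs

Maximum matching size: 3
Workers: 3 total, 3 matched, 0 unmatched
Jobs: 5 total, 3 matched, 2 unmatched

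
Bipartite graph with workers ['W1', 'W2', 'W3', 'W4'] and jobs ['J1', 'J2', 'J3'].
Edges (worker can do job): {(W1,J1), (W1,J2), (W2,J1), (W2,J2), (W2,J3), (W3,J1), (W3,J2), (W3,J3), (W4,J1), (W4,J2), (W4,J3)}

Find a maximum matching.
Matching: {(W2,J3), (W3,J2), (W4,J1)}

Maximum matching (size 3):
  W2 → J3
  W3 → J2
  W4 → J1

Each worker is assigned to at most one job, and each job to at most one worker.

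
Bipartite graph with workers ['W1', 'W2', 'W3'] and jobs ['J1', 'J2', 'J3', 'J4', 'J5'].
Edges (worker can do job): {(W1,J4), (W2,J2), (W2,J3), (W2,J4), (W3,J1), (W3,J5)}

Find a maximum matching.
Matching: {(W1,J4), (W2,J2), (W3,J5)}

Maximum matching (size 3):
  W1 → J4
  W2 → J2
  W3 → J5

Each worker is assigned to at most one job, and each job to at most one worker.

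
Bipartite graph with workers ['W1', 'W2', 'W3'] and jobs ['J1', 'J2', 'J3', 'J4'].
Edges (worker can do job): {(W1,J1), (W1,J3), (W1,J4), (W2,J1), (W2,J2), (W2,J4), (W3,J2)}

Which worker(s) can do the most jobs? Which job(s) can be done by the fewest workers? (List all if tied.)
Most versatile: W1, W2 (3 jobs); Least covered: J3 (1 workers)

Worker degrees (jobs they can do): W1:3, W2:3, W3:1
Job degrees (workers who can do it): J1:2, J2:2, J3:1, J4:2

Maximum worker degree is 3, achieved by: W1, W2
Minimum job degree is 1, achieved by: J3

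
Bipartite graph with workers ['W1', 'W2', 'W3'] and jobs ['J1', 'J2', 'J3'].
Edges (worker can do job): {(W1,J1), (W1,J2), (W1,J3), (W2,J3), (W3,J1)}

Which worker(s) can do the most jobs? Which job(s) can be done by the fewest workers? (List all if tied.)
Most versatile: W1 (3 jobs); Least covered: J2 (1 workers)

Worker degrees (jobs they can do): W1:3, W2:1, W3:1
Job degrees (workers who can do it): J1:2, J2:1, J3:2

Maximum worker degree is 3, achieved by: W1
Minimum job degree is 1, achieved by: J2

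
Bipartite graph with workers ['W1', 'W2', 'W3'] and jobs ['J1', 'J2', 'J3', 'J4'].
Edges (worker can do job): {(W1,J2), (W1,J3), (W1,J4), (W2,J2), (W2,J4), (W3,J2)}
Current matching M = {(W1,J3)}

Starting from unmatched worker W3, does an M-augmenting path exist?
Yes: W3 → J2

An M-augmenting path alternates non-matching / matching edges, starting and ending at unmatched vertices.
Path: W3 → J2
(J2 is unmatched in M, so the path is augmenting.)
Flipping edges along this path would increase |M| from 1 to 2.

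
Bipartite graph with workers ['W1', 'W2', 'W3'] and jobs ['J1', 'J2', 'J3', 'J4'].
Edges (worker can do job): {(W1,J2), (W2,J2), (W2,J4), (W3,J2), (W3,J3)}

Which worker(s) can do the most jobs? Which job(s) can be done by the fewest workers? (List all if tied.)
Most versatile: W2, W3 (2 jobs); Least covered: J1 (0 workers)

Worker degrees (jobs they can do): W1:1, W2:2, W3:2
Job degrees (workers who can do it): J1:0, J2:3, J3:1, J4:1

Maximum worker degree is 2, achieved by: W2, W3
Minimum job degree is 0, achieved by: J1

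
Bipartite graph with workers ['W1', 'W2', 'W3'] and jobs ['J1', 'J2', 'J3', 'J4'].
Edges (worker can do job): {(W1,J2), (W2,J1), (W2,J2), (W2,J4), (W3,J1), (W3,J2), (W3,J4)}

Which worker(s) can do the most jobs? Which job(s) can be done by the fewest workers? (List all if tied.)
Most versatile: W2, W3 (3 jobs); Least covered: J3 (0 workers)

Worker degrees (jobs they can do): W1:1, W2:3, W3:3
Job degrees (workers who can do it): J1:2, J2:3, J3:0, J4:2

Maximum worker degree is 3, achieved by: W2, W3
Minimum job degree is 0, achieved by: J3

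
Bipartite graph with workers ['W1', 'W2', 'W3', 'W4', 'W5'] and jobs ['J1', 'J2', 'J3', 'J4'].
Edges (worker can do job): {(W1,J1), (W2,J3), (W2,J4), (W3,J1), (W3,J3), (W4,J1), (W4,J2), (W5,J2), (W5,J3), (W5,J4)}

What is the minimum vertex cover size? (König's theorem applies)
Minimum vertex cover size = 4

By König's theorem: in bipartite graphs,
min vertex cover = max matching = 4

Maximum matching has size 4, so minimum vertex cover also has size 4.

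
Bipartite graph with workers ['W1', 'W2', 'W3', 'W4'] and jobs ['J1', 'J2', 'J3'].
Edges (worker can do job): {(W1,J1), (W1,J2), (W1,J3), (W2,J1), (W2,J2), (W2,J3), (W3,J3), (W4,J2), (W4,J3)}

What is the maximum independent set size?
Maximum independent set = 4

By König's theorem:
- Min vertex cover = Max matching = 3
- Max independent set = Total vertices - Min vertex cover
- Max independent set = 7 - 3 = 4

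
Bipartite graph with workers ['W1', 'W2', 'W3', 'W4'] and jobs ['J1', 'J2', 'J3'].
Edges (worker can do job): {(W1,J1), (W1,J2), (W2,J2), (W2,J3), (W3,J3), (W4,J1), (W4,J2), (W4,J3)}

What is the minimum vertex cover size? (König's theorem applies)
Minimum vertex cover size = 3

By König's theorem: in bipartite graphs,
min vertex cover = max matching = 3

Maximum matching has size 3, so minimum vertex cover also has size 3.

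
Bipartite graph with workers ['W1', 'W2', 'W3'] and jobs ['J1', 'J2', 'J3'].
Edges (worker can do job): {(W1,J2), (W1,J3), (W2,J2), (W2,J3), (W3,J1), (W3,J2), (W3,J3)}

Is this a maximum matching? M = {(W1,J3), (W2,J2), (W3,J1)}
Yes, size 3 is maximum

Proposed matching has size 3.
Maximum matching size for this graph: 3.

This is a maximum matching.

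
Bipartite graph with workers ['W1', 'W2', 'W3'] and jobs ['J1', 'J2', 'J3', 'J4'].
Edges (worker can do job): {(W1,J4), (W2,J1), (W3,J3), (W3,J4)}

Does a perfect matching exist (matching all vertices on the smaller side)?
Yes, perfect matching exists (size 3)

Perfect matching: {(W1,J4), (W2,J1), (W3,J3)}
All 3 vertices on the smaller side are matched.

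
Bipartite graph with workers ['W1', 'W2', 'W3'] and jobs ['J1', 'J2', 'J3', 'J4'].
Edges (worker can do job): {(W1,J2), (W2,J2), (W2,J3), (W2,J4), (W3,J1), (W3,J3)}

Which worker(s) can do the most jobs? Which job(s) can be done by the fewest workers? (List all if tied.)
Most versatile: W2 (3 jobs); Least covered: J1, J4 (1 workers)

Worker degrees (jobs they can do): W1:1, W2:3, W3:2
Job degrees (workers who can do it): J1:1, J2:2, J3:2, J4:1

Maximum worker degree is 3, achieved by: W2
Minimum job degree is 1, achieved by: J1, J4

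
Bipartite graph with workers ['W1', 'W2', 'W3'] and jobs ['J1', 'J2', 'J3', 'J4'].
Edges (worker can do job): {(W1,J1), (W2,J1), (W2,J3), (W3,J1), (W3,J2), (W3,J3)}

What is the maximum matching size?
Maximum matching size = 3

Maximum matching: {(W1,J1), (W2,J3), (W3,J2)}
Size: 3

This assigns 3 workers to 3 distinct jobs.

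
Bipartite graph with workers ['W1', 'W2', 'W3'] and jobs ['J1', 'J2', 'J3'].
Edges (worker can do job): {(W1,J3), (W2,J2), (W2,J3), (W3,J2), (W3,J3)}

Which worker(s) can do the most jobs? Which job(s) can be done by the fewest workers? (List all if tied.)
Most versatile: W2, W3 (2 jobs); Least covered: J1 (0 workers)

Worker degrees (jobs they can do): W1:1, W2:2, W3:2
Job degrees (workers who can do it): J1:0, J2:2, J3:3

Maximum worker degree is 2, achieved by: W2, W3
Minimum job degree is 0, achieved by: J1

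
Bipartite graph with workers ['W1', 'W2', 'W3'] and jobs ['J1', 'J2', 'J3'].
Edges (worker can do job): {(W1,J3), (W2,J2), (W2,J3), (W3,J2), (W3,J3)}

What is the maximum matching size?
Maximum matching size = 2

Maximum matching: {(W2,J2), (W3,J3)}
Size: 2

This assigns 2 workers to 2 distinct jobs.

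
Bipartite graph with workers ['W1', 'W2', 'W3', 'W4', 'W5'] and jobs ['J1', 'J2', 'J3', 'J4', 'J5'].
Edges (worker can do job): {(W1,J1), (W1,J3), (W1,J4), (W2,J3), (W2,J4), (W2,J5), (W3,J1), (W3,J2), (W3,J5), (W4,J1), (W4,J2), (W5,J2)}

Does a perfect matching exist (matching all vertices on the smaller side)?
Yes, perfect matching exists (size 5)

Perfect matching: {(W1,J3), (W2,J4), (W3,J5), (W4,J1), (W5,J2)}
All 5 vertices on the smaller side are matched.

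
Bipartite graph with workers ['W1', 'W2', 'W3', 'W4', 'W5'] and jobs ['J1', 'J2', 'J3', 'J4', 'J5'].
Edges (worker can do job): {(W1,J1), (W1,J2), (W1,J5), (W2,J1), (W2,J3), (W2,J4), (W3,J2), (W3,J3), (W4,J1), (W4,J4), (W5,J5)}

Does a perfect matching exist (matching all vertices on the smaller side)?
Yes, perfect matching exists (size 5)

Perfect matching: {(W1,J1), (W2,J3), (W3,J2), (W4,J4), (W5,J5)}
All 5 vertices on the smaller side are matched.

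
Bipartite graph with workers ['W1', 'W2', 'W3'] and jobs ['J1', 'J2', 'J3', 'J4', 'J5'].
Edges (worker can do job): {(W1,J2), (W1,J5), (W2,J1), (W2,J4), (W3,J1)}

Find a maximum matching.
Matching: {(W1,J5), (W2,J4), (W3,J1)}

Maximum matching (size 3):
  W1 → J5
  W2 → J4
  W3 → J1

Each worker is assigned to at most one job, and each job to at most one worker.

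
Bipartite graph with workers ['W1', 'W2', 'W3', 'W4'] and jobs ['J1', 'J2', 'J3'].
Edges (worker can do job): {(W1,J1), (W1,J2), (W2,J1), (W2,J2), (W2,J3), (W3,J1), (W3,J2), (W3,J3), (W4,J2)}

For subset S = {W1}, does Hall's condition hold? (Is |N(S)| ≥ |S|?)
Yes: |N(S)| = 2, |S| = 1

Subset S = {W1}
Neighbors N(S) = {J1, J2}

|N(S)| = 2, |S| = 1
Hall's condition: |N(S)| ≥ |S| is satisfied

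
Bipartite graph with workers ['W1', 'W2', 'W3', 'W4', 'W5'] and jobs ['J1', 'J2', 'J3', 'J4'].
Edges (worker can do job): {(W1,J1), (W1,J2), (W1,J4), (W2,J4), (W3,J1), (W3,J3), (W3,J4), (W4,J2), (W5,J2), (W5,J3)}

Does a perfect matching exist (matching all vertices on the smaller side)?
Yes, perfect matching exists (size 4)

Perfect matching: {(W1,J4), (W3,J1), (W4,J2), (W5,J3)}
All 4 vertices on the smaller side are matched.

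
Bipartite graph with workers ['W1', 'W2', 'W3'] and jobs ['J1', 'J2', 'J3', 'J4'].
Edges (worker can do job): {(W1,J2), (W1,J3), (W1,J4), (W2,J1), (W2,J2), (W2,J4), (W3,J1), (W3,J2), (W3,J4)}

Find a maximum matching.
Matching: {(W1,J3), (W2,J1), (W3,J2)}

Maximum matching (size 3):
  W1 → J3
  W2 → J1
  W3 → J2

Each worker is assigned to at most one job, and each job to at most one worker.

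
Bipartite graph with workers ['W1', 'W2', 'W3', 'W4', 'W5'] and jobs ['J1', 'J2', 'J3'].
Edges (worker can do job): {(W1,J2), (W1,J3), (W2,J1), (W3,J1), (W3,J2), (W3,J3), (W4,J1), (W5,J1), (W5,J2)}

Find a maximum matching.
Matching: {(W1,J3), (W3,J2), (W5,J1)}

Maximum matching (size 3):
  W1 → J3
  W3 → J2
  W5 → J1

Each worker is assigned to at most one job, and each job to at most one worker.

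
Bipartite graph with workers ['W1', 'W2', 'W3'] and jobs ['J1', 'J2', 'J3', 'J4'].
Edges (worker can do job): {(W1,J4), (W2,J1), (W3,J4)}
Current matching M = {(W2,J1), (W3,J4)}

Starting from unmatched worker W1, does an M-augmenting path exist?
No augmenting path from W1

Alternating search from W1 reaches jobs: {J4}.
Every reachable job is already matched in M, and following those matched edges back to workers exposes no further unvisited jobs.
No M-augmenting path from W1 exists.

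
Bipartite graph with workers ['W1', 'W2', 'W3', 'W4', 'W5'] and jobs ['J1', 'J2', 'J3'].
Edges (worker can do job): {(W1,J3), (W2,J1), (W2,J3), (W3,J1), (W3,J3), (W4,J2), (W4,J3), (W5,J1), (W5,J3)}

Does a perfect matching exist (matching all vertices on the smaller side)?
Yes, perfect matching exists (size 3)

Perfect matching: {(W3,J3), (W4,J2), (W5,J1)}
All 3 vertices on the smaller side are matched.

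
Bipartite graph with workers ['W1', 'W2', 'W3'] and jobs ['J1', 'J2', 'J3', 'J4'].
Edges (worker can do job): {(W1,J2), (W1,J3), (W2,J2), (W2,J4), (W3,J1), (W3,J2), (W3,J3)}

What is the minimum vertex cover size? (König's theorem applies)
Minimum vertex cover size = 3

By König's theorem: in bipartite graphs,
min vertex cover = max matching = 3

Maximum matching has size 3, so minimum vertex cover also has size 3.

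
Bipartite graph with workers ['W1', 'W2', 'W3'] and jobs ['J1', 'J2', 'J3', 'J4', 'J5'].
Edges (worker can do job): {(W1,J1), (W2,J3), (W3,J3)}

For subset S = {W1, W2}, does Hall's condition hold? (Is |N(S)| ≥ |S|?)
Yes: |N(S)| = 2, |S| = 2

Subset S = {W1, W2}
Neighbors N(S) = {J1, J3}

|N(S)| = 2, |S| = 2
Hall's condition: |N(S)| ≥ |S| is satisfied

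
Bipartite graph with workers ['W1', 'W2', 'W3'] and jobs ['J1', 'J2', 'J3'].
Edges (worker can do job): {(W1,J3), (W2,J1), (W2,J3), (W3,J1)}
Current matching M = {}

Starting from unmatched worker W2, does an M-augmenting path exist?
Yes: W2 → J1

An M-augmenting path alternates non-matching / matching edges, starting and ending at unmatched vertices.
Path: W2 → J1
(J1 is unmatched in M, so the path is augmenting.)
Flipping edges along this path would increase |M| from 0 to 1.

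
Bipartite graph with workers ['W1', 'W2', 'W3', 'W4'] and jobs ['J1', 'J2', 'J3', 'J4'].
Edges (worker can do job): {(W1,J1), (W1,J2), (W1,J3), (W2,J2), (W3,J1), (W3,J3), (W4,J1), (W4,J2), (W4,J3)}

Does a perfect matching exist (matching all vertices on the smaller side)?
No, maximum matching has size 3 < 4

Maximum matching has size 3, need 4 for perfect matching.
Unmatched workers: ['W2']
Unmatched jobs: ['J4']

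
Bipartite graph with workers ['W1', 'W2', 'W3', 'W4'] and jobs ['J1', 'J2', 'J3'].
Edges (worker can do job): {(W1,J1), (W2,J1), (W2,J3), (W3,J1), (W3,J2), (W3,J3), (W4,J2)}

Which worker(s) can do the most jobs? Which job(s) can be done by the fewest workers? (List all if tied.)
Most versatile: W3 (3 jobs); Least covered: J2, J3 (2 workers)

Worker degrees (jobs they can do): W1:1, W2:2, W3:3, W4:1
Job degrees (workers who can do it): J1:3, J2:2, J3:2

Maximum worker degree is 3, achieved by: W3
Minimum job degree is 2, achieved by: J2, J3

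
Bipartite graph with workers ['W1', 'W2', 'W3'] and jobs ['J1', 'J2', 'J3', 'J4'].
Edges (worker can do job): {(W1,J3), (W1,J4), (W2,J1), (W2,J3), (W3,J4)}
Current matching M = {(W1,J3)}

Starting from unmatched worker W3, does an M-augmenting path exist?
Yes: W3 → J4

An M-augmenting path alternates non-matching / matching edges, starting and ending at unmatched vertices.
Path: W3 → J4
(J4 is unmatched in M, so the path is augmenting.)
Flipping edges along this path would increase |M| from 1 to 2.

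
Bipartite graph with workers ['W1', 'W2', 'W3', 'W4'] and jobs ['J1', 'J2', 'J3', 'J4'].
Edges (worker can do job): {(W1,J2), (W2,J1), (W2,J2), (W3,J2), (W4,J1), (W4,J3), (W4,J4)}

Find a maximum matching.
Matching: {(W2,J1), (W3,J2), (W4,J3)}

Maximum matching (size 3):
  W2 → J1
  W3 → J2
  W4 → J3

Each worker is assigned to at most one job, and each job to at most one worker.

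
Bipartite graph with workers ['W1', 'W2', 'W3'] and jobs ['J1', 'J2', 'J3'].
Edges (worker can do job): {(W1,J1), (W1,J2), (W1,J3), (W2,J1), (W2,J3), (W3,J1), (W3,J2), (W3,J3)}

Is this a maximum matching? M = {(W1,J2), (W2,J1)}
No, size 2 is not maximum

Proposed matching has size 2.
Maximum matching size for this graph: 3.

This is NOT maximum - can be improved to size 3.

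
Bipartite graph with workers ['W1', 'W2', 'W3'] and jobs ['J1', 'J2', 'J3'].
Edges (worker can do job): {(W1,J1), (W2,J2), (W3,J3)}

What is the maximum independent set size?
Maximum independent set = 3

By König's theorem:
- Min vertex cover = Max matching = 3
- Max independent set = Total vertices - Min vertex cover
- Max independent set = 6 - 3 = 3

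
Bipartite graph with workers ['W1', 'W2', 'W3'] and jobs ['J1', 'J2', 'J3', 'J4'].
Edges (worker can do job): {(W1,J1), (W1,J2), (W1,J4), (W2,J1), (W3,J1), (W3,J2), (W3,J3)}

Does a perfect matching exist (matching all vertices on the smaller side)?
Yes, perfect matching exists (size 3)

Perfect matching: {(W1,J4), (W2,J1), (W3,J2)}
All 3 vertices on the smaller side are matched.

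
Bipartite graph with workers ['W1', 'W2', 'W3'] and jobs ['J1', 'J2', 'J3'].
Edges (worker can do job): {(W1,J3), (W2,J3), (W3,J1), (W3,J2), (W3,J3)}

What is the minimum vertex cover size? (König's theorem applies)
Minimum vertex cover size = 2

By König's theorem: in bipartite graphs,
min vertex cover = max matching = 2

Maximum matching has size 2, so minimum vertex cover also has size 2.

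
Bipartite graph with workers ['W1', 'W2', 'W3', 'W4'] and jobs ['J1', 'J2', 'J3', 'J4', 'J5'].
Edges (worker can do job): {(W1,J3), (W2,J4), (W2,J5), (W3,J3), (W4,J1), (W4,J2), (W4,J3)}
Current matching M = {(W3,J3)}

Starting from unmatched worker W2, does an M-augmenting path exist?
Yes: W2 → J4

An M-augmenting path alternates non-matching / matching edges, starting and ending at unmatched vertices.
Path: W2 → J4
(J4 is unmatched in M, so the path is augmenting.)
Flipping edges along this path would increase |M| from 1 to 2.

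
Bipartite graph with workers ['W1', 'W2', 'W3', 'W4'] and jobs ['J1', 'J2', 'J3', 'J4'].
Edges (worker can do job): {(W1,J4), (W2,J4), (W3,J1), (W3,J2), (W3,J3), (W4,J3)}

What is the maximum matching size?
Maximum matching size = 3

Maximum matching: {(W1,J4), (W3,J2), (W4,J3)}
Size: 3

This assigns 3 workers to 3 distinct jobs.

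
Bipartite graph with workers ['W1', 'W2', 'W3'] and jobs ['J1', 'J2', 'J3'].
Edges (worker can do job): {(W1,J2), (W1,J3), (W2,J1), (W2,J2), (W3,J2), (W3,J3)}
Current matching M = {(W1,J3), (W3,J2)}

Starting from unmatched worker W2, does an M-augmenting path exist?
Yes: W2 → J1

An M-augmenting path alternates non-matching / matching edges, starting and ending at unmatched vertices.
Path: W2 → J1
(J1 is unmatched in M, so the path is augmenting.)
Flipping edges along this path would increase |M| from 2 to 3.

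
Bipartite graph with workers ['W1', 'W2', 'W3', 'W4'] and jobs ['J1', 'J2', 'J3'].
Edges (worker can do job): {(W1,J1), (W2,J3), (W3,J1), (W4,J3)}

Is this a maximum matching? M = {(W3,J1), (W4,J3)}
Yes, size 2 is maximum

Proposed matching has size 2.
Maximum matching size for this graph: 2.

This is a maximum matching.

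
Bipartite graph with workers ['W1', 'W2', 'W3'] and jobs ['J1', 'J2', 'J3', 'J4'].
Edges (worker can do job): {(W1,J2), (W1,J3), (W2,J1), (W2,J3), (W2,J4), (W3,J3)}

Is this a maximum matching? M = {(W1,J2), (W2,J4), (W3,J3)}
Yes, size 3 is maximum

Proposed matching has size 3.
Maximum matching size for this graph: 3.

This is a maximum matching.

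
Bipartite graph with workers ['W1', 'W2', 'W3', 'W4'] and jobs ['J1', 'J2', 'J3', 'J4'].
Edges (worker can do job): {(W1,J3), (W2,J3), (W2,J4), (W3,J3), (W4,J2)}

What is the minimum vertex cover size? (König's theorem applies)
Minimum vertex cover size = 3

By König's theorem: in bipartite graphs,
min vertex cover = max matching = 3

Maximum matching has size 3, so minimum vertex cover also has size 3.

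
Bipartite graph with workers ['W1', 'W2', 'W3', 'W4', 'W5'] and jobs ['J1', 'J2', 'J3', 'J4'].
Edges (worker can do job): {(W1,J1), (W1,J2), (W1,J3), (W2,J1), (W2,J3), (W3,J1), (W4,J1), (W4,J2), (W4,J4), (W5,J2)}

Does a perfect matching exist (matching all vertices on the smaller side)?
Yes, perfect matching exists (size 4)

Perfect matching: {(W1,J3), (W3,J1), (W4,J4), (W5,J2)}
All 4 vertices on the smaller side are matched.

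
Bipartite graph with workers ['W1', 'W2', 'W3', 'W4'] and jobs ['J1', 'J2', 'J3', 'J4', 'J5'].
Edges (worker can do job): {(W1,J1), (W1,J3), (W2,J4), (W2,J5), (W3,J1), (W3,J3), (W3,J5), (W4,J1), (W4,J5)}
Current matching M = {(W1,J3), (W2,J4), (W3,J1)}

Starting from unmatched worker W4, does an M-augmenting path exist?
Yes: W4 → J5

An M-augmenting path alternates non-matching / matching edges, starting and ending at unmatched vertices.
Path: W4 → J5
(J5 is unmatched in M, so the path is augmenting.)
Flipping edges along this path would increase |M| from 3 to 4.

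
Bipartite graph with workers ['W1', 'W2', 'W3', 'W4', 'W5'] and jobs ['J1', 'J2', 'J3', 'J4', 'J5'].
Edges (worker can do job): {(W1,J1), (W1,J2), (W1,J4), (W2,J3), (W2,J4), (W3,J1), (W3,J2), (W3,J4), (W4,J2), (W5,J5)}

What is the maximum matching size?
Maximum matching size = 5

Maximum matching: {(W1,J1), (W2,J3), (W3,J4), (W4,J2), (W5,J5)}
Size: 5

This assigns 5 workers to 5 distinct jobs.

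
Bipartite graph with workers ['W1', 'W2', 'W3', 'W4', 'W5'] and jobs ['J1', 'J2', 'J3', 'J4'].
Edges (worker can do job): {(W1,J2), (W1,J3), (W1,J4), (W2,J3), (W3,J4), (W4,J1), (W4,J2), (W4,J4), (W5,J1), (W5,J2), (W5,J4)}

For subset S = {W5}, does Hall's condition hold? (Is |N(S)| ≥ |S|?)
Yes: |N(S)| = 3, |S| = 1

Subset S = {W5}
Neighbors N(S) = {J1, J2, J4}

|N(S)| = 3, |S| = 1
Hall's condition: |N(S)| ≥ |S| is satisfied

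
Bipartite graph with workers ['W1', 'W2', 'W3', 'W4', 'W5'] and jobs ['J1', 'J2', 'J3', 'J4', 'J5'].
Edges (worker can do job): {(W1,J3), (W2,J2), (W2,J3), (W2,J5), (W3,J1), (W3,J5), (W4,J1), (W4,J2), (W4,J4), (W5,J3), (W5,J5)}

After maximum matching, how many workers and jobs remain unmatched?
Unmatched: 0 workers, 0 jobs

Maximum matching size: 5
Workers: 5 total, 5 matched, 0 unmatched
Jobs: 5 total, 5 matched, 0 unmatched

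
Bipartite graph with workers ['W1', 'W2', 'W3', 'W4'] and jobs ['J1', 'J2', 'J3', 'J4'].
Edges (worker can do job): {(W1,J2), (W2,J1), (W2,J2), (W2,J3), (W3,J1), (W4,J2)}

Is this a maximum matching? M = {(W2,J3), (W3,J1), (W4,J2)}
Yes, size 3 is maximum

Proposed matching has size 3.
Maximum matching size for this graph: 3.

This is a maximum matching.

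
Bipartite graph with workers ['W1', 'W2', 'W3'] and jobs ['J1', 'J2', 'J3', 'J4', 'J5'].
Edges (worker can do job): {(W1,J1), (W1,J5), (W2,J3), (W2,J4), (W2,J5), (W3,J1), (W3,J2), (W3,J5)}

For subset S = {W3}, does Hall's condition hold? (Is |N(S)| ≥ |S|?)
Yes: |N(S)| = 3, |S| = 1

Subset S = {W3}
Neighbors N(S) = {J1, J2, J5}

|N(S)| = 3, |S| = 1
Hall's condition: |N(S)| ≥ |S| is satisfied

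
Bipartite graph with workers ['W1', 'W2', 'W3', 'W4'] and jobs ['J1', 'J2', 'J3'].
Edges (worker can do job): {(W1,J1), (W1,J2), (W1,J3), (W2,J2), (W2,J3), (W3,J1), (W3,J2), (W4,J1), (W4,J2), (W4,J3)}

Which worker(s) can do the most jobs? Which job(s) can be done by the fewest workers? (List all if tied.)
Most versatile: W1, W4 (3 jobs); Least covered: J1, J3 (3 workers)

Worker degrees (jobs they can do): W1:3, W2:2, W3:2, W4:3
Job degrees (workers who can do it): J1:3, J2:4, J3:3

Maximum worker degree is 3, achieved by: W1, W4
Minimum job degree is 3, achieved by: J1, J3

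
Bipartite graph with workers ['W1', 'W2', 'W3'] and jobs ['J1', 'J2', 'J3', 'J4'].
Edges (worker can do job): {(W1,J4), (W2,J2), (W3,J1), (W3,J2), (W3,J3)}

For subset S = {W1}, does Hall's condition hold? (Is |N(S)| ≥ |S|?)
Yes: |N(S)| = 1, |S| = 1

Subset S = {W1}
Neighbors N(S) = {J4}

|N(S)| = 1, |S| = 1
Hall's condition: |N(S)| ≥ |S| is satisfied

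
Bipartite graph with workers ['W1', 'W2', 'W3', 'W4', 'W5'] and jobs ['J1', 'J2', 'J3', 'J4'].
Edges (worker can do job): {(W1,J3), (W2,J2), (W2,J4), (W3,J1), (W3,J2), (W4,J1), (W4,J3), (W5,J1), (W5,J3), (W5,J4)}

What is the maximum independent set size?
Maximum independent set = 5

By König's theorem:
- Min vertex cover = Max matching = 4
- Max independent set = Total vertices - Min vertex cover
- Max independent set = 9 - 4 = 5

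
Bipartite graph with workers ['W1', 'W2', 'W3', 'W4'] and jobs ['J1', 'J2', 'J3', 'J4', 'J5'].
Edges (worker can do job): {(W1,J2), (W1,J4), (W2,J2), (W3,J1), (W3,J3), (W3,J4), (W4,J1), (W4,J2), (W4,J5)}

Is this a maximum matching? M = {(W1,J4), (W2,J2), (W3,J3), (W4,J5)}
Yes, size 4 is maximum

Proposed matching has size 4.
Maximum matching size for this graph: 4.

This is a maximum matching.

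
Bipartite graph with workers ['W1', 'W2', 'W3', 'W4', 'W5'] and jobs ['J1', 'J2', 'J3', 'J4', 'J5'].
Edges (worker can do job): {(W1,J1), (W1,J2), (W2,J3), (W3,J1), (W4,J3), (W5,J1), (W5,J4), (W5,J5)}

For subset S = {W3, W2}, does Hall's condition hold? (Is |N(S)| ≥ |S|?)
Yes: |N(S)| = 2, |S| = 2

Subset S = {W3, W2}
Neighbors N(S) = {J1, J3}

|N(S)| = 2, |S| = 2
Hall's condition: |N(S)| ≥ |S| is satisfied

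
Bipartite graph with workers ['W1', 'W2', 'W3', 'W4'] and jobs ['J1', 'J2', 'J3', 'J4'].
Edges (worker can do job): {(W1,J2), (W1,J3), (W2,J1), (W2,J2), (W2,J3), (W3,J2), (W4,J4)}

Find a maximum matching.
Matching: {(W1,J3), (W2,J1), (W3,J2), (W4,J4)}

Maximum matching (size 4):
  W1 → J3
  W2 → J1
  W3 → J2
  W4 → J4

Each worker is assigned to at most one job, and each job to at most one worker.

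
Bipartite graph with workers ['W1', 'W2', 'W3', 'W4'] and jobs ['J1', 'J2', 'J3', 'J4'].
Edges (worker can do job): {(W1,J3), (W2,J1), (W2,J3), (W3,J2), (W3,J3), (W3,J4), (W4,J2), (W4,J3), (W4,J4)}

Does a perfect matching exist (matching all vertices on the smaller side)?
Yes, perfect matching exists (size 4)

Perfect matching: {(W1,J3), (W2,J1), (W3,J4), (W4,J2)}
All 4 vertices on the smaller side are matched.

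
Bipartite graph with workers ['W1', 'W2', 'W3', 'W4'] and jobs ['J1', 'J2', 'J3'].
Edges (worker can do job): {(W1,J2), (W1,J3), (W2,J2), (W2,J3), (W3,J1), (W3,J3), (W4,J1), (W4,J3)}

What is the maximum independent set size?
Maximum independent set = 4

By König's theorem:
- Min vertex cover = Max matching = 3
- Max independent set = Total vertices - Min vertex cover
- Max independent set = 7 - 3 = 4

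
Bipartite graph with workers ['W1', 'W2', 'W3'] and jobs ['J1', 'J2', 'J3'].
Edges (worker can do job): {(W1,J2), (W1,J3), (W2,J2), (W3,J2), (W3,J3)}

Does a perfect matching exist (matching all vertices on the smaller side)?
No, maximum matching has size 2 < 3

Maximum matching has size 2, need 3 for perfect matching.
Unmatched workers: ['W2']
Unmatched jobs: ['J1']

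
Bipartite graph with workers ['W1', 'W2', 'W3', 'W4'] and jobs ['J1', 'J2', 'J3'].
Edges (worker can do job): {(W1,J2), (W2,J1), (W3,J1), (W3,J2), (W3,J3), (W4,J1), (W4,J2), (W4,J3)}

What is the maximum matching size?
Maximum matching size = 3

Maximum matching: {(W1,J2), (W3,J3), (W4,J1)}
Size: 3

This assigns 3 workers to 3 distinct jobs.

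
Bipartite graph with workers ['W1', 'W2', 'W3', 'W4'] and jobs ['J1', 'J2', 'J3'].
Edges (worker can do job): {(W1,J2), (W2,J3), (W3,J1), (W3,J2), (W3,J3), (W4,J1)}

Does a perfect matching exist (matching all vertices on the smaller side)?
Yes, perfect matching exists (size 3)

Perfect matching: {(W2,J3), (W3,J2), (W4,J1)}
All 3 vertices on the smaller side are matched.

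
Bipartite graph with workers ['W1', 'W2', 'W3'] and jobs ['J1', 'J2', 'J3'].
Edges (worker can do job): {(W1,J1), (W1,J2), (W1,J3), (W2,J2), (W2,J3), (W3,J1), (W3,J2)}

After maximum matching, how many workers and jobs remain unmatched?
Unmatched: 0 workers, 0 jobs

Maximum matching size: 3
Workers: 3 total, 3 matched, 0 unmatched
Jobs: 3 total, 3 matched, 0 unmatched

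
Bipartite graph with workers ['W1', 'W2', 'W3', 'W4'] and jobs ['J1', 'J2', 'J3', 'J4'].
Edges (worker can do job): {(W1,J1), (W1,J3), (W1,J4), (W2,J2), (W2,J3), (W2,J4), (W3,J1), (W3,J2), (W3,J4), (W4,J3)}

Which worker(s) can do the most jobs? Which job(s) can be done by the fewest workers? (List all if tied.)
Most versatile: W1, W2, W3 (3 jobs); Least covered: J1, J2 (2 workers)

Worker degrees (jobs they can do): W1:3, W2:3, W3:3, W4:1
Job degrees (workers who can do it): J1:2, J2:2, J3:3, J4:3

Maximum worker degree is 3, achieved by: W1, W2, W3
Minimum job degree is 2, achieved by: J1, J2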